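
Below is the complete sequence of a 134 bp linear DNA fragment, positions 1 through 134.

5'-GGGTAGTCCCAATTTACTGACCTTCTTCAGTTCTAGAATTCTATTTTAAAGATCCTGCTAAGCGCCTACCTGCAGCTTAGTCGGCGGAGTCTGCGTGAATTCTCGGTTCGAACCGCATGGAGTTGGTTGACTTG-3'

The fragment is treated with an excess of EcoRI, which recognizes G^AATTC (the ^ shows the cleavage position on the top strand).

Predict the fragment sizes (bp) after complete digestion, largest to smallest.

61, 37, 36 bp

EcoRI sites (GAATTC) start at positions 36, 97.
EcoRI cuts after the first base of each site, so after positions 36, 97.
Linear molecule, 2 cuts → 3 fragments:
  1–36 → 36 bp
  37–97 → 61 bp
  98–134 → 37 bp
Sorted largest to smallest: 61, 37, 36 bp.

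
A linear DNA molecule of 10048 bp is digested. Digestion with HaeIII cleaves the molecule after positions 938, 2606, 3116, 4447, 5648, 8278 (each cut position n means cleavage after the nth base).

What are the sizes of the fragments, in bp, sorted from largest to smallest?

2630, 1770, 1668, 1331, 1201, 938, 510 bp

Linear molecule, 6 cuts → 7 fragments:
  938 − 0 = 938 bp
  2606 − 938 = 1668 bp
  3116 − 2606 = 510 bp
  4447 − 3116 = 1331 bp
  5648 − 4447 = 1201 bp
  8278 − 5648 = 2630 bp
  10048 − 8278 = 1770 bp
Sorted largest to smallest: 2630, 1770, 1668, 1331, 1201, 938, 510 bp.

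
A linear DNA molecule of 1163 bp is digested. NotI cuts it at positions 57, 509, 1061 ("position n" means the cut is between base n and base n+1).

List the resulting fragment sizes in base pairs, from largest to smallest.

Linear molecule, 3 cuts → 4 fragments:
  57 − 0 = 57 bp
  509 − 57 = 452 bp
  1061 − 509 = 552 bp
  1163 − 1061 = 102 bp
Sorted largest to smallest: 552, 452, 102, 57 bp.

552, 452, 102, 57 bp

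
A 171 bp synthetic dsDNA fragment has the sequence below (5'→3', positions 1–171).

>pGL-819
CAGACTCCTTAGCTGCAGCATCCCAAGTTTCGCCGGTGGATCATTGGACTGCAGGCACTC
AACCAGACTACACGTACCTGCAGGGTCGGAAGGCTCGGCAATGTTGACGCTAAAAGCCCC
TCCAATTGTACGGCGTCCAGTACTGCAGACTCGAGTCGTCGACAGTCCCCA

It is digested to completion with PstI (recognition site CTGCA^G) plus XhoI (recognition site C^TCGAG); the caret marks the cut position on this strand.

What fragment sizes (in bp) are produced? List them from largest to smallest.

PstI sites (CTGCAG) start at positions 13, 49, 78, 143.
PstI cuts after base 5 of each site (before the last base), so after positions 17, 53, 82, 147.
The XhoI site (CTCGAG) starts at position 150.
XhoI cuts after the first base of each site, so after position 150.
Combined cut positions: 17, 53, 82, 147, 150.
Linear molecule, 5 cuts → 6 fragments:
  1–17 → 17 bp
  18–53 → 36 bp
  54–82 → 29 bp
  83–147 → 65 bp
  148–150 → 3 bp
  151–171 → 21 bp
Sorted largest to smallest: 65, 36, 29, 21, 17, 3 bp.

65, 36, 29, 21, 17, 3 bp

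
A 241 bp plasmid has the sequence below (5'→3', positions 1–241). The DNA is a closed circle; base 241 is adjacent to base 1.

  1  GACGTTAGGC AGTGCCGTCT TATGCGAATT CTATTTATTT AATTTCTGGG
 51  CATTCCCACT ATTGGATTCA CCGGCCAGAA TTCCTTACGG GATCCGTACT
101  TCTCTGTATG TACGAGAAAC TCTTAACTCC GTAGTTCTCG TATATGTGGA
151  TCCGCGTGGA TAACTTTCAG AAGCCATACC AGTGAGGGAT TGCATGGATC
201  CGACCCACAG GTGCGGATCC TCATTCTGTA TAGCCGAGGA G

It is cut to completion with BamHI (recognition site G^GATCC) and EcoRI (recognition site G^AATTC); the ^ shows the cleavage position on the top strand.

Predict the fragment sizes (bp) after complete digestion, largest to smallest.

BamHI sites (GGATCC) start at positions 90, 148, 196, 215.
BamHI cuts after the first base of each site, so after positions 90, 148, 196, 215.
EcoRI sites (GAATTC) start at positions 26, 78.
EcoRI cuts after the first base of each site, so after positions 26, 78.
Combined cut positions: 26, 78, 90, 148, 196, 215.
Circular molecule, 6 cuts → 6 fragments:
  27–78 → 52 bp
  79–90 → 12 bp
  91–148 → 58 bp
  149–196 → 48 bp
  197–215 → 19 bp
  216–241 then 1–26 → 26 + 26 = 52 bp
Sorted largest to smallest: 58, 52, 52, 48, 19, 12 bp.

58, 52, 52, 48, 19, 12 bp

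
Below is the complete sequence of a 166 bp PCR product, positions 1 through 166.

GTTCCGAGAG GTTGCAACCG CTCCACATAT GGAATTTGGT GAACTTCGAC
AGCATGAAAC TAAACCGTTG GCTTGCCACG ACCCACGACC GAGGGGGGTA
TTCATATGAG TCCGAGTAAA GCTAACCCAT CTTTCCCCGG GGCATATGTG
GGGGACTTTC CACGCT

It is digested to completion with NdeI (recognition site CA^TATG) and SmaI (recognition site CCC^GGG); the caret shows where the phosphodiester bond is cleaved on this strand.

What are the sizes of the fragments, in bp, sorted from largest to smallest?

NdeI sites (CATATG) start at positions 26, 103, 143.
NdeI cuts after base 2 of each site, so after positions 27, 104, 144.
The SmaI site (CCCGGG) starts at position 136.
SmaI cuts after base 3 of each site, so after position 138.
Combined cut positions: 27, 104, 138, 144.
Linear molecule, 4 cuts → 5 fragments:
  1–27 → 27 bp
  28–104 → 77 bp
  105–138 → 34 bp
  139–144 → 6 bp
  145–166 → 22 bp
Sorted largest to smallest: 77, 34, 27, 22, 6 bp.

77, 34, 27, 22, 6 bp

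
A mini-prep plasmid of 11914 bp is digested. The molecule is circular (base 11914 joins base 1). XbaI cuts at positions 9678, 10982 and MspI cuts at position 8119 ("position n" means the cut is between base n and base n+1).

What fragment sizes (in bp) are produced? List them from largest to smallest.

9051, 1559, 1304 bp

Combined cut positions (sorted): 8119, 9678, 10982.
Circular molecule, 3 cuts → 3 fragments:
  9678 − 8119 = 1559 bp
  10982 − 9678 = 1304 bp
  wrap: 11914 − 10982 + 8119 = 9051 bp
Sorted largest to smallest: 9051, 1559, 1304 bp.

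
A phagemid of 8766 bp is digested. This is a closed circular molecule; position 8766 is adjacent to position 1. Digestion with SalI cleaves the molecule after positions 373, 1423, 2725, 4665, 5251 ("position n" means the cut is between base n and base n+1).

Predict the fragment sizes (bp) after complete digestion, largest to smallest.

3888, 1940, 1302, 1050, 586 bp

Circular molecule, 5 cuts → 5 fragments:
  1423 − 373 = 1050 bp
  2725 − 1423 = 1302 bp
  4665 − 2725 = 1940 bp
  5251 − 4665 = 586 bp
  wrap: 8766 − 5251 + 373 = 3888 bp
Sorted largest to smallest: 3888, 1940, 1302, 1050, 586 bp.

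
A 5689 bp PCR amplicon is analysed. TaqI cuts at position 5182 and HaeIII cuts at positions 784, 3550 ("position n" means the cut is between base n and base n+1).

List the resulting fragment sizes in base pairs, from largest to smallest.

2766, 1632, 784, 507 bp

Combined cut positions (sorted): 784, 3550, 5182.
Linear molecule, 3 cuts → 4 fragments:
  784 − 0 = 784 bp
  3550 − 784 = 2766 bp
  5182 − 3550 = 1632 bp
  5689 − 5182 = 507 bp
Sorted largest to smallest: 2766, 1632, 784, 507 bp.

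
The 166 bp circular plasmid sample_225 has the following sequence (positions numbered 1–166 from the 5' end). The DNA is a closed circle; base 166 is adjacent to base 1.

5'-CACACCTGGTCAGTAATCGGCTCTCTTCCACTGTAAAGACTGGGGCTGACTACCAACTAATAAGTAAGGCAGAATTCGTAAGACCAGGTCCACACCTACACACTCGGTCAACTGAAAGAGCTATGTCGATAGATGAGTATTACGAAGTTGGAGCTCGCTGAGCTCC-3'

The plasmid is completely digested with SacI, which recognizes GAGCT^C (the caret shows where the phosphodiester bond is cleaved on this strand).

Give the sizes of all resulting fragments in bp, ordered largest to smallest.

SacI sites (GAGCTC) start at positions 151, 160.
SacI cuts after base 5 of each site (before the last base), so after positions 155, 164.
Circular molecule, 2 cuts → 2 fragments:
  156–164 → 9 bp
  165–166 then 1–155 → 2 + 155 = 157 bp
Sorted largest to smallest: 157, 9 bp.

157, 9 bp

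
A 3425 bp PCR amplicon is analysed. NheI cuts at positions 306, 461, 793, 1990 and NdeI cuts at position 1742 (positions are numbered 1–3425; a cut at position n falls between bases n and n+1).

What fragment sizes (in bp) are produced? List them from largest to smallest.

1435, 949, 332, 306, 248, 155 bp

Combined cut positions (sorted): 306, 461, 793, 1742, 1990.
Linear molecule, 5 cuts → 6 fragments:
  306 − 0 = 306 bp
  461 − 306 = 155 bp
  793 − 461 = 332 bp
  1742 − 793 = 949 bp
  1990 − 1742 = 248 bp
  3425 − 1990 = 1435 bp
Sorted largest to smallest: 1435, 949, 332, 306, 248, 155 bp.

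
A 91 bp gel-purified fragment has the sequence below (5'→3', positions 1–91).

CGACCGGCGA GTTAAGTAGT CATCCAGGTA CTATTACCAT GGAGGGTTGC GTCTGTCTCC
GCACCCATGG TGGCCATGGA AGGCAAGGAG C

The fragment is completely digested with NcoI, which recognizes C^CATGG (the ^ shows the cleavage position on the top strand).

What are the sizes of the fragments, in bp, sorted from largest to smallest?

37, 28, 17, 9 bp

NcoI sites (CCATGG) start at positions 37, 65, 74.
NcoI cuts after the first base of each site, so after positions 37, 65, 74.
Linear molecule, 3 cuts → 4 fragments:
  1–37 → 37 bp
  38–65 → 28 bp
  66–74 → 9 bp
  75–91 → 17 bp
Sorted largest to smallest: 37, 28, 17, 9 bp.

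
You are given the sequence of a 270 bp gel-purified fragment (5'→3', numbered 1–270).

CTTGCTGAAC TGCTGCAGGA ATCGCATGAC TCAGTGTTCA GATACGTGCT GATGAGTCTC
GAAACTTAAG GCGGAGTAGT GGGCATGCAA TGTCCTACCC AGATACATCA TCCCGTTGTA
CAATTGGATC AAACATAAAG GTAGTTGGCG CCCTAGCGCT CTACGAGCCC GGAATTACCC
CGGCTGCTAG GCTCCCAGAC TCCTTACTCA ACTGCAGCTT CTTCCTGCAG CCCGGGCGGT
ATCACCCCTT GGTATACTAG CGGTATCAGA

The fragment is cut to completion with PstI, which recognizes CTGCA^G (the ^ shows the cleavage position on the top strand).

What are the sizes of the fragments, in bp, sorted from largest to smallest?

199, 41, 17, 13 bp

PstI sites (CTGCAG) start at positions 13, 212, 225.
PstI cuts after base 5 of each site (before the last base), so after positions 17, 216, 229.
Linear molecule, 3 cuts → 4 fragments:
  1–17 → 17 bp
  18–216 → 199 bp
  217–229 → 13 bp
  230–270 → 41 bp
Sorted largest to smallest: 199, 41, 17, 13 bp.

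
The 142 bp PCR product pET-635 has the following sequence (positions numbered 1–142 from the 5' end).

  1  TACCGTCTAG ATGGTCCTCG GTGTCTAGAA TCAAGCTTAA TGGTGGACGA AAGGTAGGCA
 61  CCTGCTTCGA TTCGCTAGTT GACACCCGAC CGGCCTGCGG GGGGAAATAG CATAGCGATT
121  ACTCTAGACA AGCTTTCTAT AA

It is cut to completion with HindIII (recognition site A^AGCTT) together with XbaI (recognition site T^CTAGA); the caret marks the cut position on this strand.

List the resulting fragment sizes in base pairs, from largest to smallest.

HindIII sites (AAGCTT) start at positions 33, 130.
HindIII cuts after the first base of each site, so after positions 33, 130.
XbaI sites (TCTAGA) start at positions 6, 24, 123.
XbaI cuts after the first base of each site, so after positions 6, 24, 123.
Combined cut positions: 6, 24, 33, 123, 130.
Linear molecule, 5 cuts → 6 fragments:
  1–6 → 6 bp
  7–24 → 18 bp
  25–33 → 9 bp
  34–123 → 90 bp
  124–130 → 7 bp
  131–142 → 12 bp
Sorted largest to smallest: 90, 18, 12, 9, 7, 6 bp.

90, 18, 12, 9, 7, 6 bp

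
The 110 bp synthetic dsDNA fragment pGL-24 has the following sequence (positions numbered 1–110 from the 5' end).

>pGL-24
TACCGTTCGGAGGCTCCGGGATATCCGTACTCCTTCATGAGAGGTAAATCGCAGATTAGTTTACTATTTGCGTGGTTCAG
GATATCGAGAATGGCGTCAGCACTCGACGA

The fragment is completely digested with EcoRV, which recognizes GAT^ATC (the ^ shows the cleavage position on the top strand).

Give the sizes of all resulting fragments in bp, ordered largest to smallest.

61, 27, 22 bp

EcoRV sites (GATATC) start at positions 20, 81.
EcoRV cuts after base 3 of each site, so after positions 22, 83.
Linear molecule, 2 cuts → 3 fragments:
  1–22 → 22 bp
  23–83 → 61 bp
  84–110 → 27 bp
Sorted largest to smallest: 61, 27, 22 bp.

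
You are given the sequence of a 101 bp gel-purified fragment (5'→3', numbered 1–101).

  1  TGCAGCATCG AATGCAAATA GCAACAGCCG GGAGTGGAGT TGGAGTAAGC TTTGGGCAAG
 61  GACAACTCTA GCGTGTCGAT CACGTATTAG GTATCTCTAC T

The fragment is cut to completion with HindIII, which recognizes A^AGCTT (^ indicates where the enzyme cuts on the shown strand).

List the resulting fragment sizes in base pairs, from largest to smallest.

54, 47 bp

The HindIII site (AAGCTT) starts at position 47.
HindIII cuts after the first base of each site, so after position 47.
Linear molecule, 1 cut → 2 fragments:
  1–47 → 47 bp
  48–101 → 54 bp
Sorted largest to smallest: 54, 47 bp.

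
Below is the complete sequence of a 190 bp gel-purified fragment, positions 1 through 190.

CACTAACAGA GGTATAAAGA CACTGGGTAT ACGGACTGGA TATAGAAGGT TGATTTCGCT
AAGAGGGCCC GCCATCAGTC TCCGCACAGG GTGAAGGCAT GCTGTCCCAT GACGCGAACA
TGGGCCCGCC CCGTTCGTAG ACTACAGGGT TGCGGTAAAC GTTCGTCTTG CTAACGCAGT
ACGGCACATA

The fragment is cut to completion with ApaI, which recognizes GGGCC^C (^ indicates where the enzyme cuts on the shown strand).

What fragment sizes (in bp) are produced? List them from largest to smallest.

69, 64, 57 bp

ApaI sites (GGGCCC) start at positions 65, 122.
ApaI cuts after base 5 of each site (before the last base), so after positions 69, 126.
Linear molecule, 2 cuts → 3 fragments:
  1–69 → 69 bp
  70–126 → 57 bp
  127–190 → 64 bp
Sorted largest to smallest: 69, 64, 57 bp.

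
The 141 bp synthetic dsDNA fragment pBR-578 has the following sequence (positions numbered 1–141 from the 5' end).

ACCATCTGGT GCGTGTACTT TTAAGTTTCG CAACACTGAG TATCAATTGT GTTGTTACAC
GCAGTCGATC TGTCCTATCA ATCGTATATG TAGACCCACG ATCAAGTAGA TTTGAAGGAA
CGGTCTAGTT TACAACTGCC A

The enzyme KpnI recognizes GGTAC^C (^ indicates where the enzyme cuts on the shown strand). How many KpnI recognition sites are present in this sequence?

No occurrence of GGTACC is present in the sequence.
KpnI does not cut: 0 sites.

0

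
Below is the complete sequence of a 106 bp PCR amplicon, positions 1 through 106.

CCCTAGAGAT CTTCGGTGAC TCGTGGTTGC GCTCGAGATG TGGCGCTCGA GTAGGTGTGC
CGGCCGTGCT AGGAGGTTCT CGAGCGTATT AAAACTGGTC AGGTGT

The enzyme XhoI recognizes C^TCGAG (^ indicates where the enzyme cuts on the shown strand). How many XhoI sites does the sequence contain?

CTCGAG occurs starting at positions 32, 46, 79.
XhoI cuts at 3 sites.

3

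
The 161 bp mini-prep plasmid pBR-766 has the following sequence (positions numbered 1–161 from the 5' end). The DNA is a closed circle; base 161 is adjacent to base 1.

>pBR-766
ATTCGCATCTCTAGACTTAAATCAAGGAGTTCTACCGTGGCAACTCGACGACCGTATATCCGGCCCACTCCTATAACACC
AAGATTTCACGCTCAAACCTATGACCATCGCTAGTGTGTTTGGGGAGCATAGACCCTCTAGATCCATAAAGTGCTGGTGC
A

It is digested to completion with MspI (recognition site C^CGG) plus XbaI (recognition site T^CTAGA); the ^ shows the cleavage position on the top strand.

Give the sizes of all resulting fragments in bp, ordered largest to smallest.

77, 50, 34 bp

The MspI site (CCGG) starts at position 60.
MspI cuts after the first base of each site, so after position 60.
XbaI sites (TCTAGA) start at positions 10, 137.
XbaI cuts after the first base of each site, so after positions 10, 137.
Combined cut positions: 10, 60, 137.
Circular molecule, 3 cuts → 3 fragments:
  11–60 → 50 bp
  61–137 → 77 bp
  138–161 then 1–10 → 24 + 10 = 34 bp
Sorted largest to smallest: 77, 50, 34 bp.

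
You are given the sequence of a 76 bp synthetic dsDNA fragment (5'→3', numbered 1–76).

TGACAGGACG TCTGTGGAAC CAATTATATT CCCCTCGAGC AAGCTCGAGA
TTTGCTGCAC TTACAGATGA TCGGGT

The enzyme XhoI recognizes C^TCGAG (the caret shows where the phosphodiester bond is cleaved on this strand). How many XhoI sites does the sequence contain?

CTCGAG occurs starting at positions 34, 44.
XhoI cuts at 2 sites.

2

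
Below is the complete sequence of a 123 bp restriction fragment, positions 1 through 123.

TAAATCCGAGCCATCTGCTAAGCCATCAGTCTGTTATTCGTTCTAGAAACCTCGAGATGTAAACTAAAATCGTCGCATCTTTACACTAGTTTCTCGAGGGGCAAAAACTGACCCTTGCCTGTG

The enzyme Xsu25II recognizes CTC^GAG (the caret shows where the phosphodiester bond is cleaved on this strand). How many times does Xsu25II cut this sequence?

2

CTCGAG occurs starting at positions 51, 93.
Xsu25II cuts at 2 sites.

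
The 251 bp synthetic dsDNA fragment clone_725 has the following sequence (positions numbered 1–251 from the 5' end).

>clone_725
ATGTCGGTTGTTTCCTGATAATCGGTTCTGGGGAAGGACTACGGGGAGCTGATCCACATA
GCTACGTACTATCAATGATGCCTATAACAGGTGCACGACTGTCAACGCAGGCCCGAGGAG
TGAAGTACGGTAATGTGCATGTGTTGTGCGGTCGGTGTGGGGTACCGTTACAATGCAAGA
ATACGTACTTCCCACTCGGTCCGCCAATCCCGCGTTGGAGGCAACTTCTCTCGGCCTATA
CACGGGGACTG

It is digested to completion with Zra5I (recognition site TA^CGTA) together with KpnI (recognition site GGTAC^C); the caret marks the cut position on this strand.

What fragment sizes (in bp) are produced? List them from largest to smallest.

101, 68, 64, 18 bp

Zra5I sites (TACGTA) start at positions 63, 182.
Zra5I cuts after base 2 of each site, so after positions 64, 183.
The KpnI site (GGTACC) starts at position 161.
KpnI cuts after base 5 of each site (before the last base), so after position 165.
Combined cut positions: 64, 165, 183.
Linear molecule, 3 cuts → 4 fragments:
  1–64 → 64 bp
  65–165 → 101 bp
  166–183 → 18 bp
  184–251 → 68 bp
Sorted largest to smallest: 101, 68, 64, 18 bp.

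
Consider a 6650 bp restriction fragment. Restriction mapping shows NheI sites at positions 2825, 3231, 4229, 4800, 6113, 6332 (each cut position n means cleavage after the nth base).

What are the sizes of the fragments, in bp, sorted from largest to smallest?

2825, 1313, 998, 571, 406, 318, 219 bp

Linear molecule, 6 cuts → 7 fragments:
  2825 − 0 = 2825 bp
  3231 − 2825 = 406 bp
  4229 − 3231 = 998 bp
  4800 − 4229 = 571 bp
  6113 − 4800 = 1313 bp
  6332 − 6113 = 219 bp
  6650 − 6332 = 318 bp
Sorted largest to smallest: 2825, 1313, 998, 571, 406, 318, 219 bp.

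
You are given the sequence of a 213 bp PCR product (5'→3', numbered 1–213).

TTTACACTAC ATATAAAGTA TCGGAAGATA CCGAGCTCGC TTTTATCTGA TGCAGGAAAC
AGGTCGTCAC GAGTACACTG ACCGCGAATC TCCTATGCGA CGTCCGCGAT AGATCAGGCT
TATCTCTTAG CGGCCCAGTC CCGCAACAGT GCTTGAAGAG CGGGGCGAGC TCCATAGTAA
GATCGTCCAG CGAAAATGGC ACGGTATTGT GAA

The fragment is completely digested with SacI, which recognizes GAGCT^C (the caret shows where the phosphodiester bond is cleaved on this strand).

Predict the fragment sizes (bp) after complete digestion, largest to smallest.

SacI sites (GAGCTC) start at positions 33, 167.
SacI cuts after base 5 of each site (before the last base), so after positions 37, 171.
Linear molecule, 2 cuts → 3 fragments:
  1–37 → 37 bp
  38–171 → 134 bp
  172–213 → 42 bp
Sorted largest to smallest: 134, 42, 37 bp.

134, 42, 37 bp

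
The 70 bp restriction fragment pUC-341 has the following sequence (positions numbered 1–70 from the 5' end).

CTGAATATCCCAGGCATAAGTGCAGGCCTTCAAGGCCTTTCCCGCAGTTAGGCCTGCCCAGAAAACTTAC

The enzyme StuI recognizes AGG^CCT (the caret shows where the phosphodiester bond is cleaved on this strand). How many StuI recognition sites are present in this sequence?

AGGCCT occurs starting at positions 24, 33, 50.
StuI cuts at 3 sites.

3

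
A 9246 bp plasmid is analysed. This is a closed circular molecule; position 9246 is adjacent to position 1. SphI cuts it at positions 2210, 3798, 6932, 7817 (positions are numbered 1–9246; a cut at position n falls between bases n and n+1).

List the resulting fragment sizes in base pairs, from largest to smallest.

Circular molecule, 4 cuts → 4 fragments:
  3798 − 2210 = 1588 bp
  6932 − 3798 = 3134 bp
  7817 − 6932 = 885 bp
  wrap: 9246 − 7817 + 2210 = 3639 bp
Sorted largest to smallest: 3639, 3134, 1588, 885 bp.

3639, 3134, 1588, 885 bp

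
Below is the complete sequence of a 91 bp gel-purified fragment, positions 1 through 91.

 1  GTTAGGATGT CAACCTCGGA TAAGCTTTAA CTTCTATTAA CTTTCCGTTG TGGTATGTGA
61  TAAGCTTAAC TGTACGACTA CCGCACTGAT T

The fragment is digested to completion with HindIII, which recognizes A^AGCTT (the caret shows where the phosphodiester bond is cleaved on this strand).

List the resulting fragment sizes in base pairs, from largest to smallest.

HindIII sites (AAGCTT) start at positions 22, 62.
HindIII cuts after the first base of each site, so after positions 22, 62.
Linear molecule, 2 cuts → 3 fragments:
  1–22 → 22 bp
  23–62 → 40 bp
  63–91 → 29 bp
Sorted largest to smallest: 40, 29, 22 bp.

40, 29, 22 bp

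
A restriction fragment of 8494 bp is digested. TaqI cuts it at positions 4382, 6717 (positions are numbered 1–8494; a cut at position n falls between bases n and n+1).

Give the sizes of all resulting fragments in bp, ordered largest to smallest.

Linear molecule, 2 cuts → 3 fragments:
  4382 − 0 = 4382 bp
  6717 − 4382 = 2335 bp
  8494 − 6717 = 1777 bp
Sorted largest to smallest: 4382, 2335, 1777 bp.

4382, 2335, 1777 bp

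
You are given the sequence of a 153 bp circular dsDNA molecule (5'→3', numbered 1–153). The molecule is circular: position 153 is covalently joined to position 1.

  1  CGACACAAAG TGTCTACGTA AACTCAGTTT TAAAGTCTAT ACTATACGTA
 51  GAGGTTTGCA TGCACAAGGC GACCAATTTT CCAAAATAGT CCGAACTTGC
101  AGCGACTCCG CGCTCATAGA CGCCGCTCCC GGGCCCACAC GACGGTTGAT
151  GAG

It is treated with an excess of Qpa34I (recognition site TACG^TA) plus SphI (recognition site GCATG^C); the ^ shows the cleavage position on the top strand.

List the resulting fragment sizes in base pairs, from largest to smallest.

Qpa34I sites (TACGTA) start at positions 15, 45.
Qpa34I cuts after base 4 of each site, so after positions 18, 48.
The SphI site (GCATGC) starts at position 58.
SphI cuts after base 5 of each site (before the last base), so after position 62.
Combined cut positions: 18, 48, 62.
Circular molecule, 3 cuts → 3 fragments:
  19–48 → 30 bp
  49–62 → 14 bp
  63–153 then 1–18 → 91 + 18 = 109 bp
Sorted largest to smallest: 109, 30, 14 bp.

109, 30, 14 bp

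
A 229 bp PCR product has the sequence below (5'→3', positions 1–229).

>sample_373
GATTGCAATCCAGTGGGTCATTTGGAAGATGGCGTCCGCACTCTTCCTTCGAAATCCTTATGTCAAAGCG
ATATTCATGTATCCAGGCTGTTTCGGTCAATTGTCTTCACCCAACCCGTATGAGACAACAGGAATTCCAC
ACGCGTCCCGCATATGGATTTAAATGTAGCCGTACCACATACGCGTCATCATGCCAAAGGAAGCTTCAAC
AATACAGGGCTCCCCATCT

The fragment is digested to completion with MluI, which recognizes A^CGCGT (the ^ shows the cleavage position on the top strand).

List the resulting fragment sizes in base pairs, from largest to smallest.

141, 48, 40 bp

MluI sites (ACGCGT) start at positions 141, 181.
MluI cuts after the first base of each site, so after positions 141, 181.
Linear molecule, 2 cuts → 3 fragments:
  1–141 → 141 bp
  142–181 → 40 bp
  182–229 → 48 bp
Sorted largest to smallest: 141, 48, 40 bp.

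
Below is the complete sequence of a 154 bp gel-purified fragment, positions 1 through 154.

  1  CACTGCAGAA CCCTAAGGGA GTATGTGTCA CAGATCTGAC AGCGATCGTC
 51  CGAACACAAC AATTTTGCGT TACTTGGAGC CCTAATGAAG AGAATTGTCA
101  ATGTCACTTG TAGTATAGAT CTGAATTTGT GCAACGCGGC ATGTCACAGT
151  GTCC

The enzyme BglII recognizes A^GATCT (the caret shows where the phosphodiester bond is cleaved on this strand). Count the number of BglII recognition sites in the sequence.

AGATCT occurs starting at positions 32, 117.
BglII cuts at 2 sites.

2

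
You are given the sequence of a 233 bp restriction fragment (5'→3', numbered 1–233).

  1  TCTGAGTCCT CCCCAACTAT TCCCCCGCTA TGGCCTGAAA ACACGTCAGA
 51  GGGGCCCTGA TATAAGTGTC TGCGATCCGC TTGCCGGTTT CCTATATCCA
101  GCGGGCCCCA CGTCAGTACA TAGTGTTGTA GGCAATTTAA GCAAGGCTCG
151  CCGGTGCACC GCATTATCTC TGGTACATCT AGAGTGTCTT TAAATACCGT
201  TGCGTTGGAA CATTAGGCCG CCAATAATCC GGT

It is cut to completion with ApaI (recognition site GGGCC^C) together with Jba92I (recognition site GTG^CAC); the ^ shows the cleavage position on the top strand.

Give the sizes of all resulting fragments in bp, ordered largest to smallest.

77, 56, 51, 49 bp

ApaI sites (GGGCCC) start at positions 52, 103.
ApaI cuts after base 5 of each site (before the last base), so after positions 56, 107.
The Jba92I site (GTGCAC) starts at position 154.
Jba92I cuts after base 3 of each site, so after position 156.
Combined cut positions: 56, 107, 156.
Linear molecule, 3 cuts → 4 fragments:
  1–56 → 56 bp
  57–107 → 51 bp
  108–156 → 49 bp
  157–233 → 77 bp
Sorted largest to smallest: 77, 56, 51, 49 bp.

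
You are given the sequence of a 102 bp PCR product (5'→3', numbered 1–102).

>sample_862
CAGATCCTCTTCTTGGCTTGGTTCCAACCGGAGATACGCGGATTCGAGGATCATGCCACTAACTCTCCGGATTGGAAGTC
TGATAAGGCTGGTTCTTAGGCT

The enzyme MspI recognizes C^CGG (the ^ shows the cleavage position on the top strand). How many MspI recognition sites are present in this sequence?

2

CCGG occurs starting at positions 28, 67.
MspI cuts at 2 sites.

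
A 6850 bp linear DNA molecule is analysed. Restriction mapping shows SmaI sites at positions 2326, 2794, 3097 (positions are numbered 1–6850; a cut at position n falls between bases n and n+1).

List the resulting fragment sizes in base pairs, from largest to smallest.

3753, 2326, 468, 303 bp

Linear molecule, 3 cuts → 4 fragments:
  2326 − 0 = 2326 bp
  2794 − 2326 = 468 bp
  3097 − 2794 = 303 bp
  6850 − 3097 = 3753 bp
Sorted largest to smallest: 3753, 2326, 468, 303 bp.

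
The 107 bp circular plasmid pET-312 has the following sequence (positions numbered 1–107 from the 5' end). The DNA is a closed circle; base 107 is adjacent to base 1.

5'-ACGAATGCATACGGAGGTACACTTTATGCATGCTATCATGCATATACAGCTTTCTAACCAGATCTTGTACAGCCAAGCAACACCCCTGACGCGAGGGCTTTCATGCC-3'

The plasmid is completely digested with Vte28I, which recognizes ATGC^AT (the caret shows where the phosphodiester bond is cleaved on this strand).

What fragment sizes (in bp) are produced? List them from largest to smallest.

Vte28I sites (ATGCAT) start at positions 5, 26, 38.
Vte28I cuts after base 4 of each site, so after positions 8, 29, 41.
Circular molecule, 3 cuts → 3 fragments:
  9–29 → 21 bp
  30–41 → 12 bp
  42–107 then 1–8 → 66 + 8 = 74 bp
Sorted largest to smallest: 74, 21, 12 bp.

74, 21, 12 bp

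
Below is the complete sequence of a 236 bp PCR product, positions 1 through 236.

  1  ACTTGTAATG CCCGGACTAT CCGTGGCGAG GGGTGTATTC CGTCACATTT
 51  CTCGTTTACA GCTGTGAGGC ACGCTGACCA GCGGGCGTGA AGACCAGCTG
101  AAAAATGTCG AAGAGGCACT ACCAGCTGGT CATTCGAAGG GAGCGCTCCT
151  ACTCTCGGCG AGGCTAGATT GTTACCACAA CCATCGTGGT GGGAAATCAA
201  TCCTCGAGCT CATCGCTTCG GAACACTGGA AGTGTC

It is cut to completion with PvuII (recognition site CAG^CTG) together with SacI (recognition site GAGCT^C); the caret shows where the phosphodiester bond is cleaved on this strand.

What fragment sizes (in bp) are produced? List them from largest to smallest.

85, 61, 36, 28, 26 bp

PvuII sites (CAGCTG) start at positions 59, 95, 123.
PvuII cuts after base 3 of each site, so after positions 61, 97, 125.
The SacI site (GAGCTC) starts at position 206.
SacI cuts after base 5 of each site (before the last base), so after position 210.
Combined cut positions: 61, 97, 125, 210.
Linear molecule, 4 cuts → 5 fragments:
  1–61 → 61 bp
  62–97 → 36 bp
  98–125 → 28 bp
  126–210 → 85 bp
  211–236 → 26 bp
Sorted largest to smallest: 85, 61, 36, 28, 26 bp.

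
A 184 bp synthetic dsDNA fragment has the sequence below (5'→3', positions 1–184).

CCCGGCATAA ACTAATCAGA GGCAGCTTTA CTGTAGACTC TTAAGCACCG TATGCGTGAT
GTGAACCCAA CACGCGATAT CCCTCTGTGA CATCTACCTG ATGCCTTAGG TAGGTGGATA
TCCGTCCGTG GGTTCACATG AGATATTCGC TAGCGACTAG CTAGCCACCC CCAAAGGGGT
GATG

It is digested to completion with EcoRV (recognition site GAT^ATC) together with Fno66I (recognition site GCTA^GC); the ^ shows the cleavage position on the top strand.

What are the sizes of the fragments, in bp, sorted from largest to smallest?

78, 41, 33, 21, 11 bp

EcoRV sites (GATATC) start at positions 76, 117.
EcoRV cuts after base 3 of each site, so after positions 78, 119.
Fno66I sites (GCTAGC) start at positions 149, 160.
Fno66I cuts after base 4 of each site, so after positions 152, 163.
Combined cut positions: 78, 119, 152, 163.
Linear molecule, 4 cuts → 5 fragments:
  1–78 → 78 bp
  79–119 → 41 bp
  120–152 → 33 bp
  153–163 → 11 bp
  164–184 → 21 bp
Sorted largest to smallest: 78, 41, 33, 21, 11 bp.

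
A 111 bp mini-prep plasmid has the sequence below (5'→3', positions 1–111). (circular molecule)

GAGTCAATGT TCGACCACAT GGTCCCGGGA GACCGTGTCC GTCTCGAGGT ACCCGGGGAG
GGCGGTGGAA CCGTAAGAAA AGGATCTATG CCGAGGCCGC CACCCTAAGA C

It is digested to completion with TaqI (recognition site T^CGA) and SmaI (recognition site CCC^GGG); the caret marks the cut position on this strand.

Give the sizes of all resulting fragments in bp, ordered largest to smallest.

68, 18, 15, 10 bp

TaqI sites (TCGA) start at positions 11, 44.
TaqI cuts after the first base of each site, so after positions 11, 44.
SmaI sites (CCCGGG) start at positions 24, 52.
SmaI cuts after base 3 of each site, so after positions 26, 54.
Combined cut positions: 11, 26, 44, 54.
Circular molecule, 4 cuts → 4 fragments:
  12–26 → 15 bp
  27–44 → 18 bp
  45–54 → 10 bp
  55–111 then 1–11 → 57 + 11 = 68 bp
Sorted largest to smallest: 68, 18, 15, 10 bp.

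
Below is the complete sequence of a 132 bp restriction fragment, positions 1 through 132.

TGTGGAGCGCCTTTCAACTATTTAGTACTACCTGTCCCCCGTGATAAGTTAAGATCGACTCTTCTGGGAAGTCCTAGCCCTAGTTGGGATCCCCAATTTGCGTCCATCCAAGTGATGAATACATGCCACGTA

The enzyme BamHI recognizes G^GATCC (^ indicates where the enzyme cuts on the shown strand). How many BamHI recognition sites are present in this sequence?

GGATCC occurs starting at position 87.
BamHI cuts at 1 site.

1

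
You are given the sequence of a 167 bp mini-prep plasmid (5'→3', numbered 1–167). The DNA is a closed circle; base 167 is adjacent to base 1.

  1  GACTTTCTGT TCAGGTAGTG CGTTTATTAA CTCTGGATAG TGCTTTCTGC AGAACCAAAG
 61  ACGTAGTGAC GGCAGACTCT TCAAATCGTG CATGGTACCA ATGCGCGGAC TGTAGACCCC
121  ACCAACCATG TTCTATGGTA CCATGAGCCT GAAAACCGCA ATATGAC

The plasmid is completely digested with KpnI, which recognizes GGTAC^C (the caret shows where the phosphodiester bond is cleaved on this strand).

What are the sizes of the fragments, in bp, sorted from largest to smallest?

KpnI sites (GGTACC) start at positions 94, 137.
KpnI cuts after base 5 of each site (before the last base), so after positions 98, 141.
Circular molecule, 2 cuts → 2 fragments:
  99–141 → 43 bp
  142–167 then 1–98 → 26 + 98 = 124 bp
Sorted largest to smallest: 124, 43 bp.

124, 43 bp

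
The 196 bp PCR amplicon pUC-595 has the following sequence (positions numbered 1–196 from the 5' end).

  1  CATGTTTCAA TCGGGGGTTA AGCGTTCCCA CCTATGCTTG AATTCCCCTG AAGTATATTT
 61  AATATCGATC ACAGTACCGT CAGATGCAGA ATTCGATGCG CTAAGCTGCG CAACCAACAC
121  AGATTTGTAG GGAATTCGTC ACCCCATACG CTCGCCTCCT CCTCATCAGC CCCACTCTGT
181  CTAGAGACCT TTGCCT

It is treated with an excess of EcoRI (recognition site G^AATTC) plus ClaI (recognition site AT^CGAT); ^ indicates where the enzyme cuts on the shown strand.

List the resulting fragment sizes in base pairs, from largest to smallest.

64, 43, 40, 25, 24 bp

EcoRI sites (GAATTC) start at positions 40, 89, 132.
EcoRI cuts after the first base of each site, so after positions 40, 89, 132.
The ClaI site (ATCGAT) starts at position 64.
ClaI cuts after base 2 of each site, so after position 65.
Combined cut positions: 40, 65, 89, 132.
Linear molecule, 4 cuts → 5 fragments:
  1–40 → 40 bp
  41–65 → 25 bp
  66–89 → 24 bp
  90–132 → 43 bp
  133–196 → 64 bp
Sorted largest to smallest: 64, 43, 40, 25, 24 bp.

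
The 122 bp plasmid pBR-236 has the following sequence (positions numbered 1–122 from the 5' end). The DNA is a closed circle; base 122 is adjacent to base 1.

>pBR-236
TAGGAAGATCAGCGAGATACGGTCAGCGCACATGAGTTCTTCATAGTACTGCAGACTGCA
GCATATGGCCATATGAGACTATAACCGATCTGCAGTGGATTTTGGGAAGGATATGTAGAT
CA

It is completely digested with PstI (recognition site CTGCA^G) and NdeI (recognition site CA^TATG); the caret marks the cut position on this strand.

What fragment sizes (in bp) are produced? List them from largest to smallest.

PstI sites (CTGCAG) start at positions 49, 56, 90.
PstI cuts after base 5 of each site (before the last base), so after positions 53, 60, 94.
NdeI sites (CATATG) start at positions 62, 70.
NdeI cuts after base 2 of each site, so after positions 63, 71.
Combined cut positions: 53, 60, 63, 71, 94.
Circular molecule, 5 cuts → 5 fragments:
  54–60 → 7 bp
  61–63 → 3 bp
  64–71 → 8 bp
  72–94 → 23 bp
  95–122 then 1–53 → 28 + 53 = 81 bp
Sorted largest to smallest: 81, 23, 8, 7, 3 bp.

81, 23, 8, 7, 3 bp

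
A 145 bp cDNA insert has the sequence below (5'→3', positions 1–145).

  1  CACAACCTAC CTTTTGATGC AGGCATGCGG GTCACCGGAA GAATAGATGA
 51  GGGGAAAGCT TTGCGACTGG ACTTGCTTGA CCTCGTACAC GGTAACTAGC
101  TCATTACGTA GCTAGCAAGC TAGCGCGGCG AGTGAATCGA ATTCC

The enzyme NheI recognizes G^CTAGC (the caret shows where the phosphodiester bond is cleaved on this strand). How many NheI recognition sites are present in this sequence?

2

GCTAGC occurs starting at positions 111, 119.
NheI cuts at 2 sites.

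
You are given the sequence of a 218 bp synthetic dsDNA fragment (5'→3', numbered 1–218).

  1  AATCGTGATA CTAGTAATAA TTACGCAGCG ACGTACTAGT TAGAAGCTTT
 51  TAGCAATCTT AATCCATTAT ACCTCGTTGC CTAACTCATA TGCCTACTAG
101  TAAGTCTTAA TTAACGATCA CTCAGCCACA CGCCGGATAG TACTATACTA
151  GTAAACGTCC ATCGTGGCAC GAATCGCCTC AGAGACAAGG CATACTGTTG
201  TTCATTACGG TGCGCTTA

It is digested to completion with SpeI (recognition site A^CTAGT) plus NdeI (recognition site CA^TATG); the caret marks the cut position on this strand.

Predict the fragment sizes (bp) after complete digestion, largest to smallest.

SpeI sites (ACTAGT) start at positions 10, 35, 96, 147.
SpeI cuts after the first base of each site, so after positions 10, 35, 96, 147.
The NdeI site (CATATG) starts at position 87.
NdeI cuts after base 2 of each site, so after position 88.
Combined cut positions: 10, 35, 88, 96, 147.
Linear molecule, 5 cuts → 6 fragments:
  1–10 → 10 bp
  11–35 → 25 bp
  36–88 → 53 bp
  89–96 → 8 bp
  97–147 → 51 bp
  148–218 → 71 bp
Sorted largest to smallest: 71, 53, 51, 25, 10, 8 bp.

71, 53, 51, 25, 10, 8 bp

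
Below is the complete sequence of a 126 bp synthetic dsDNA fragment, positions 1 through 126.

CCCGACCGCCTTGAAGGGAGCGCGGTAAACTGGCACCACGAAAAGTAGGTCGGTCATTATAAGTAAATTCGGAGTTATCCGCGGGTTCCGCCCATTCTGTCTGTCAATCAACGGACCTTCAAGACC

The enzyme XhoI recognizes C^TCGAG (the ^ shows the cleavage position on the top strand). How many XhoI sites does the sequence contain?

0

No occurrence of CTCGAG is present in the sequence.
XhoI does not cut: 0 sites.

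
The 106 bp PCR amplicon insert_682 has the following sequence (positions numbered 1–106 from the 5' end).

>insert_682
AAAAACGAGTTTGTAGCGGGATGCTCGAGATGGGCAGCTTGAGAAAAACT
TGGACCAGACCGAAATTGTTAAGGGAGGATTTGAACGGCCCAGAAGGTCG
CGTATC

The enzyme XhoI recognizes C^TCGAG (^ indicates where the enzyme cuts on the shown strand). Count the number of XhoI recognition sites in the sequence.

CTCGAG occurs starting at position 24.
XhoI cuts at 1 site.

1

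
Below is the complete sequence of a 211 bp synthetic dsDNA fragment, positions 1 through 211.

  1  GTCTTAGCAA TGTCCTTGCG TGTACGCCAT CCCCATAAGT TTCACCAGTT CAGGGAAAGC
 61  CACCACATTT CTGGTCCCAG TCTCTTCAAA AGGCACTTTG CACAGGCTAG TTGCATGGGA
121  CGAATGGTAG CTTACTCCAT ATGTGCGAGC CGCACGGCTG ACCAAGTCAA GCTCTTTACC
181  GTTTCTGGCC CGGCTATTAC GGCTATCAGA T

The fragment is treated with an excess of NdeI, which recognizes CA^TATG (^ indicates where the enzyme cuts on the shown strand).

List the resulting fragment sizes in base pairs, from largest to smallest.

The NdeI site (CATATG) starts at position 138.
NdeI cuts after base 2 of each site, so after position 139.
Linear molecule, 1 cut → 2 fragments:
  1–139 → 139 bp
  140–211 → 72 bp
Sorted largest to smallest: 139, 72 bp.

139, 72 bp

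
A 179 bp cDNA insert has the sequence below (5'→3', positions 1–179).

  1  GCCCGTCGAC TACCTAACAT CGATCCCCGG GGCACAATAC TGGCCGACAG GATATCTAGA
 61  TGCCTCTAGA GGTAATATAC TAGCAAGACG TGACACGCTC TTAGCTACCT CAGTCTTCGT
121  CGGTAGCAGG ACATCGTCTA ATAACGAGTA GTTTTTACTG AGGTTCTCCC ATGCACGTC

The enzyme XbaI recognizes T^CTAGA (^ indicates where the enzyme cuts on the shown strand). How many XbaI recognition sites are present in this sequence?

TCTAGA occurs starting at positions 55, 65.
XbaI cuts at 2 sites.

2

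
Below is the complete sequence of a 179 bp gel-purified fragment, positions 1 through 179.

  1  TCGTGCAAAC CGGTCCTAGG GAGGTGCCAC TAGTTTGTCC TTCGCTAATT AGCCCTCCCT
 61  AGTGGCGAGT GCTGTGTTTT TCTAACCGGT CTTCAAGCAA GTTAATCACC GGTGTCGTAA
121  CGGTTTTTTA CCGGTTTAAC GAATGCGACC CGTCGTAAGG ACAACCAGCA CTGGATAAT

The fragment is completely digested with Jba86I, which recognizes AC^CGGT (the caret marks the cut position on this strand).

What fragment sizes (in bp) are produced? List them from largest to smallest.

Jba86I sites (ACCGGT) start at positions 9, 85, 108, 130.
Jba86I cuts after base 2 of each site, so after positions 10, 86, 109, 131.
Linear molecule, 4 cuts → 5 fragments:
  1–10 → 10 bp
  11–86 → 76 bp
  87–109 → 23 bp
  110–131 → 22 bp
  132–179 → 48 bp
Sorted largest to smallest: 76, 48, 23, 22, 10 bp.

76, 48, 23, 22, 10 bp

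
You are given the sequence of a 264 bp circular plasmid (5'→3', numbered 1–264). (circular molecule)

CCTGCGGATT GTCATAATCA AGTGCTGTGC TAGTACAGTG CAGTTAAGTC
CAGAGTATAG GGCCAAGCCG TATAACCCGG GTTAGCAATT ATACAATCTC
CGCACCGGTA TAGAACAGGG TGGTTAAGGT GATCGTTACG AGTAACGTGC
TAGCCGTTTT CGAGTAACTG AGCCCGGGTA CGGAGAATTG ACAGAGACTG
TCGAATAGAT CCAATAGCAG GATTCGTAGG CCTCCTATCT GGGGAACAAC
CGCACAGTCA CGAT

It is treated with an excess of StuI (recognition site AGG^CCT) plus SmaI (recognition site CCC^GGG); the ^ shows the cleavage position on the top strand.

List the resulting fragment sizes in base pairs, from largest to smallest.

112, 97, 55 bp

The StuI site (AGGCCT) starts at position 228.
StuI cuts after base 3 of each site, so after position 230.
SmaI sites (CCCGGG) start at positions 76, 173.
SmaI cuts after base 3 of each site, so after positions 78, 175.
Combined cut positions: 78, 175, 230.
Circular molecule, 3 cuts → 3 fragments:
  79–175 → 97 bp
  176–230 → 55 bp
  231–264 then 1–78 → 34 + 78 = 112 bp
Sorted largest to smallest: 112, 97, 55 bp.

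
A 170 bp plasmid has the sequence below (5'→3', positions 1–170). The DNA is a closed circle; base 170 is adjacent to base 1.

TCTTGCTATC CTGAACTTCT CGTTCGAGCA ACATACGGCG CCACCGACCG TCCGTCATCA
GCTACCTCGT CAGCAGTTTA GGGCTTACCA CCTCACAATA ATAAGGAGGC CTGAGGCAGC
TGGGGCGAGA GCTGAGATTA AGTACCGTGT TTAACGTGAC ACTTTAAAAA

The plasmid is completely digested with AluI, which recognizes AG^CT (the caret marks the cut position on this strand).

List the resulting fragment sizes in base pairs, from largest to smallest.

100, 58, 12 bp

AluI sites (AGCT) start at positions 60, 118, 130.
AluI cuts after base 2 of each site, so after positions 61, 119, 131.
Circular molecule, 3 cuts → 3 fragments:
  62–119 → 58 bp
  120–131 → 12 bp
  132–170 then 1–61 → 39 + 61 = 100 bp
Sorted largest to smallest: 100, 58, 12 bp.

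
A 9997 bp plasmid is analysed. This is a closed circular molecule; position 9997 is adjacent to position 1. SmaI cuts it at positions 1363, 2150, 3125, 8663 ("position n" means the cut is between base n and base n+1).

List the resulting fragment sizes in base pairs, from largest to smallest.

Circular molecule, 4 cuts → 4 fragments:
  2150 − 1363 = 787 bp
  3125 − 2150 = 975 bp
  8663 − 3125 = 5538 bp
  wrap: 9997 − 8663 + 1363 = 2697 bp
Sorted largest to smallest: 5538, 2697, 975, 787 bp.

5538, 2697, 975, 787 bp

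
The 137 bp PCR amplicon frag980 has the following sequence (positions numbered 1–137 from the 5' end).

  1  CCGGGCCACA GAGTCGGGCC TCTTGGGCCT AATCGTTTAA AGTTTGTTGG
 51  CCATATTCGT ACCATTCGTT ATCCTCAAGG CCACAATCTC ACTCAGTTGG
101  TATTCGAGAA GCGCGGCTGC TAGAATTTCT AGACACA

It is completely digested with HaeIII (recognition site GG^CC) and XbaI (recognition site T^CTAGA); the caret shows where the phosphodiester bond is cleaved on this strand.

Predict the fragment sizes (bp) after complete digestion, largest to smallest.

HaeIII sites (GGCC) start at positions 4, 17, 26, 49, 79.
HaeIII cuts after base 2 of each site, so after positions 5, 18, 27, 50, 80.
The XbaI site (TCTAGA) starts at position 128.
XbaI cuts after the first base of each site, so after position 128.
Combined cut positions: 5, 18, 27, 50, 80, 128.
Linear molecule, 6 cuts → 7 fragments:
  1–5 → 5 bp
  6–18 → 13 bp
  19–27 → 9 bp
  28–50 → 23 bp
  51–80 → 30 bp
  81–128 → 48 bp
  129–137 → 9 bp
Sorted largest to smallest: 48, 30, 23, 13, 9, 9, 5 bp.

48, 30, 23, 13, 9, 9, 5 bp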